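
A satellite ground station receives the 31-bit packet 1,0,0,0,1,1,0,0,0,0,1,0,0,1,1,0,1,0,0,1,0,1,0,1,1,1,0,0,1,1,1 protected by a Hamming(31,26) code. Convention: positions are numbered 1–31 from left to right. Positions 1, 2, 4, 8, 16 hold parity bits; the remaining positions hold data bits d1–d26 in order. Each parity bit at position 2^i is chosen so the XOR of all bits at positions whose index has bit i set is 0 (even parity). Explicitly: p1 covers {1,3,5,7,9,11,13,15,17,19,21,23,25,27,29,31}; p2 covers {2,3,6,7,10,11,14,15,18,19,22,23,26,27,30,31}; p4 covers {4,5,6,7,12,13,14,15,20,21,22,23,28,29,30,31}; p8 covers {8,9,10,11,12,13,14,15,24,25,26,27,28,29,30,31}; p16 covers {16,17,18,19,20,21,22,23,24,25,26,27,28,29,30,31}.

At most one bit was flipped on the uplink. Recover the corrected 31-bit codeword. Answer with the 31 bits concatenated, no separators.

s1 (pos 1,3,5,7,9,11,13,15,17,19,21,23,25,27,29,31): 1⊕0⊕1⊕0⊕0⊕1⊕0⊕1⊕1⊕0⊕0⊕0⊕1⊕0⊕1⊕1 = 0
s2 (pos 2,3,6,7,10,11,14,15,18,19,22,23,26,27,30,31): 0⊕0⊕1⊕0⊕0⊕1⊕1⊕1⊕0⊕0⊕1⊕0⊕1⊕0⊕1⊕1 = 0
s4 (pos 4,5,6,7,12,13,14,15,20,21,22,23,28,29,30,31): 0⊕1⊕1⊕0⊕0⊕0⊕1⊕1⊕1⊕0⊕1⊕0⊕0⊕1⊕1⊕1 = 1
s8 (pos 8,9,10,11,12,13,14,15,24,25,26,27,28,29,30,31): 0⊕0⊕0⊕1⊕0⊕0⊕1⊕1⊕1⊕1⊕1⊕0⊕0⊕1⊕1⊕1 = 1
s16 (pos 16,17,18,19,20,21,22,23,24,25,26,27,28,29,30,31): 0⊕1⊕0⊕0⊕1⊕0⊕1⊕0⊕1⊕1⊕1⊕0⊕0⊕1⊕1⊕1 = 1
Syndrome s16…s1 = 11100 → error at position 28.
Flip position 28: 1000110000100110100101011100111 → 1000110000100110100101011101111

1000110000100110100101011101111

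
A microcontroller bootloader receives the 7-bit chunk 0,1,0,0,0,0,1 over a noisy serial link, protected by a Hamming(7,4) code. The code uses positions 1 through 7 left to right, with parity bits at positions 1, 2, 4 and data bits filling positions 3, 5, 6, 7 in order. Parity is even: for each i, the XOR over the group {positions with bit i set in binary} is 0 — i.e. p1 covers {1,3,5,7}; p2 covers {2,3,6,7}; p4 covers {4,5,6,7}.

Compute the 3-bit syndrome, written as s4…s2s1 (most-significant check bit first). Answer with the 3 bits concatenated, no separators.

101

s1 (pos 1,3,5,7): 0⊕0⊕0⊕1 = 1
s2 (pos 2,3,6,7): 1⊕0⊕0⊕1 = 0
s4 (pos 4,5,6,7): 0⊕0⊕0⊕1 = 1
Syndrome s4…s1 = 101 → error at position 5.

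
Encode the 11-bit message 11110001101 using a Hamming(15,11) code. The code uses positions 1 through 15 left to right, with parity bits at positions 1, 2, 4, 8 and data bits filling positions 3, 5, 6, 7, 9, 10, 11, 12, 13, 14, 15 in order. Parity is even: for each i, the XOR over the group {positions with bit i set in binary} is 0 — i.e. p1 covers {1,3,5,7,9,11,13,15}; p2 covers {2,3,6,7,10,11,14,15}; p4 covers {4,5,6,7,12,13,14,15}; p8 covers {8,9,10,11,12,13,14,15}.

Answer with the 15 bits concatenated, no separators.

101011110001101

Place data at non-parity positions: p1 p2 1 p4 1 1 1 p8 0 0 0 1 1 0 1
p1 (pos 1,3,5,7,9,11,13,15): XOR of data positions = 1⊕1⊕1⊕0⊕0⊕1⊕1 = 1
p2 (pos 2,3,6,7,10,11,14,15): XOR of data positions = 1⊕1⊕1⊕0⊕0⊕0⊕1 = 0
p4 (pos 4,5,6,7,12,13,14,15): XOR of data positions = 1⊕1⊕1⊕1⊕1⊕0⊕1 = 0
p8 (pos 8,9,10,11,12,13,14,15): XOR of data positions = 0⊕0⊕0⊕1⊕1⊕0⊕1 = 1
Codeword: 101011110001101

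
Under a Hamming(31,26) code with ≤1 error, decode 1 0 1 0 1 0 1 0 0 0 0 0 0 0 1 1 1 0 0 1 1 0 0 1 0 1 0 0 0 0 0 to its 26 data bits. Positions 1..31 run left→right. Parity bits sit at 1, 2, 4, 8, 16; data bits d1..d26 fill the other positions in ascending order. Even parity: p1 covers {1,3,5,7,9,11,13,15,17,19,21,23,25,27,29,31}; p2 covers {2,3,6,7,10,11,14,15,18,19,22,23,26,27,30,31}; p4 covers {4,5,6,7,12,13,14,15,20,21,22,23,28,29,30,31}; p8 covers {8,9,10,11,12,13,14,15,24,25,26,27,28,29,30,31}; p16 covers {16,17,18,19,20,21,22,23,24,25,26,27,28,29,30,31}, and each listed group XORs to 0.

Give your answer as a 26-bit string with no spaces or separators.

11010000101100110010100000

s1 (pos 1,3,5,7,9,11,13,15,17,19,21,23,25,27,29,31): 1⊕1⊕1⊕1⊕0⊕0⊕0⊕1⊕1⊕0⊕1⊕0⊕0⊕0⊕0⊕0 = 1
s2 (pos 2,3,6,7,10,11,14,15,18,19,22,23,26,27,30,31): 0⊕1⊕0⊕1⊕0⊕0⊕0⊕1⊕0⊕0⊕0⊕0⊕1⊕0⊕0⊕0 = 0
s4 (pos 4,5,6,7,12,13,14,15,20,21,22,23,28,29,30,31): 0⊕1⊕0⊕1⊕0⊕0⊕0⊕1⊕1⊕1⊕0⊕0⊕0⊕0⊕0⊕0 = 1
s8 (pos 8,9,10,11,12,13,14,15,24,25,26,27,28,29,30,31): 0⊕0⊕0⊕0⊕0⊕0⊕0⊕1⊕1⊕0⊕1⊕0⊕0⊕0⊕0⊕0 = 1
s16 (pos 16,17,18,19,20,21,22,23,24,25,26,27,28,29,30,31): 1⊕1⊕0⊕0⊕1⊕1⊕0⊕0⊕1⊕0⊕1⊕0⊕0⊕0⊕0⊕0 = 0
Syndrome s16…s1 = 01101 → error at position 13.
Flip position 13: 1010101000000011100110010100000 → 1010101000001011100110010100000
Read data bits from positions 3,5,6,7,9,10,11,12,13,14,15,17,18,19,20,21,22,23,24,25,26,27,28,29,30,31: 11010000101100110010100000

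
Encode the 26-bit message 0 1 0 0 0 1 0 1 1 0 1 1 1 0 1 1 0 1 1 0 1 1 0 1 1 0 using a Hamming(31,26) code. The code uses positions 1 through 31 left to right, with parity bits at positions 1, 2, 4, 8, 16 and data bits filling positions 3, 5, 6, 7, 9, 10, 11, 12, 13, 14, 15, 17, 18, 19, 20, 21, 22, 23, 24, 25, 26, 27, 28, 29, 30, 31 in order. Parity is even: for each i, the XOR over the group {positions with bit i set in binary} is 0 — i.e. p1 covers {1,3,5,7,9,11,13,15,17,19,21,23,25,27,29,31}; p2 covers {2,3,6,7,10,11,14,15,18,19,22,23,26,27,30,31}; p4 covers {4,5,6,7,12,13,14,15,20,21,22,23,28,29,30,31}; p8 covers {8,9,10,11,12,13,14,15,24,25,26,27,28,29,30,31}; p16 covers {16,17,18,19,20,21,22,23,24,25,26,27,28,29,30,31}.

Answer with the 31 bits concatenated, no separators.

0101100101011010110110110110110

Place data at non-parity positions: p1 p2 0 p4 1 0 0 p8 0 1 0 1 1 0 1 p16 1 1 0 1 1 0 1 1 0 1 1 0 1 1 0
p1 (pos 1,3,5,7,9,11,13,15,17,19,21,23,25,27,29,31): XOR of data positions = 0⊕1⊕0⊕0⊕0⊕1⊕1⊕1⊕0⊕1⊕1⊕0⊕1⊕1⊕0 = 0
p2 (pos 2,3,6,7,10,11,14,15,18,19,22,23,26,27,30,31): XOR of data positions = 0⊕0⊕0⊕1⊕0⊕0⊕1⊕1⊕0⊕0⊕1⊕1⊕1⊕1⊕0 = 1
p4 (pos 4,5,6,7,12,13,14,15,20,21,22,23,28,29,30,31): XOR of data positions = 1⊕0⊕0⊕1⊕1⊕0⊕1⊕1⊕1⊕0⊕1⊕0⊕1⊕1⊕0 = 1
p8 (pos 8,9,10,11,12,13,14,15,24,25,26,27,28,29,30,31): XOR of data positions = 0⊕1⊕0⊕1⊕1⊕0⊕1⊕1⊕0⊕1⊕1⊕0⊕1⊕1⊕0 = 1
p16 (pos 16,17,18,19,20,21,22,23,24,25,26,27,28,29,30,31): XOR of data positions = 1⊕1⊕0⊕1⊕1⊕0⊕1⊕1⊕0⊕1⊕1⊕0⊕1⊕1⊕0 = 0
Codeword: 0101100101011010110110110110110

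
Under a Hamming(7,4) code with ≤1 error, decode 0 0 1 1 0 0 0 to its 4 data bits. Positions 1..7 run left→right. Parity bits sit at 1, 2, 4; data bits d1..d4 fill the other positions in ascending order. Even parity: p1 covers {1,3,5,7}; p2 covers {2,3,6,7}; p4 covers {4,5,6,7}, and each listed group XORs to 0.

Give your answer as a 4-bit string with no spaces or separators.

s1 (pos 1,3,5,7): 0⊕1⊕0⊕0 = 1
s2 (pos 2,3,6,7): 0⊕1⊕0⊕0 = 1
s4 (pos 4,5,6,7): 1⊕0⊕0⊕0 = 1
Syndrome s4…s1 = 111 → error at position 7.
Flip position 7: 0011000 → 0011001
Read data bits from positions 3,5,6,7: 1001

1001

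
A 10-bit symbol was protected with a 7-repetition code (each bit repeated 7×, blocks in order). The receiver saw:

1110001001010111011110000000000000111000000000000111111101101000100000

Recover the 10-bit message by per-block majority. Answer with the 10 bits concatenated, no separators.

Block 1 (1110001): 4 ones → 1
Block 2 (0010101): 3 ones → 0
Block 3 (1101111): 6 ones → 1
Block 4 (0000000): 0 ones → 0
Block 5 (0000001): 1 one → 0
Block 6 (1100000): 2 ones → 0
Block 7 (0000000): 0 ones → 0
Block 8 (1111111): 7 ones → 1
Block 9 (0110100): 3 ones → 0
Block 10 (0100000): 1 one → 0

1010000100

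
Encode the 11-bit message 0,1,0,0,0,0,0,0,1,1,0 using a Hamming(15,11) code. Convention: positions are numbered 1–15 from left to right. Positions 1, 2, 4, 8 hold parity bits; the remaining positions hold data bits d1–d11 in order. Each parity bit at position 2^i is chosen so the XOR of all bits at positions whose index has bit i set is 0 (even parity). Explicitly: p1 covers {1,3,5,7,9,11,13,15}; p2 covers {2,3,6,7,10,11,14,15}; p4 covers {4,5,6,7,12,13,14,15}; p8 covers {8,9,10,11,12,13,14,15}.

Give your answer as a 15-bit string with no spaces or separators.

Place data at non-parity positions: p1 p2 0 p4 1 0 0 p8 0 0 0 0 1 1 0
p1 (pos 1,3,5,7,9,11,13,15): XOR of data positions = 0⊕1⊕0⊕0⊕0⊕1⊕0 = 0
p2 (pos 2,3,6,7,10,11,14,15): XOR of data positions = 0⊕0⊕0⊕0⊕0⊕1⊕0 = 1
p4 (pos 4,5,6,7,12,13,14,15): XOR of data positions = 1⊕0⊕0⊕0⊕1⊕1⊕0 = 1
p8 (pos 8,9,10,11,12,13,14,15): XOR of data positions = 0⊕0⊕0⊕0⊕1⊕1⊕0 = 0
Codeword: 010110000000110

010110000000110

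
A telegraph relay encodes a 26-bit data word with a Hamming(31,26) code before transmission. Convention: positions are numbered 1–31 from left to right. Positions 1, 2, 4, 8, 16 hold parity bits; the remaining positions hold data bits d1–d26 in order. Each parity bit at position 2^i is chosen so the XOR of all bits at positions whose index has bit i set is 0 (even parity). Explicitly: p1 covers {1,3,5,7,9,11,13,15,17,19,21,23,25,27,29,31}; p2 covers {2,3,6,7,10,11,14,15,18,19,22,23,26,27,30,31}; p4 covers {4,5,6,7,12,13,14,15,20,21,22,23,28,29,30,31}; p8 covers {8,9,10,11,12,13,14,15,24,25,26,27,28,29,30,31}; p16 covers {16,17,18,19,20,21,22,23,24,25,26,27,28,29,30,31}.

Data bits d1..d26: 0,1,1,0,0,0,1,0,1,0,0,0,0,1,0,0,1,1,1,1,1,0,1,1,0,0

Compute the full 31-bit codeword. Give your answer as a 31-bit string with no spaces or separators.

Place data at non-parity positions: p1 p2 0 p4 1 1 0 p8 0 0 1 0 1 0 0 p16 0 0 1 0 0 1 1 1 1 1 0 1 1 0 0
p1 (pos 1,3,5,7,9,11,13,15,17,19,21,23,25,27,29,31): XOR of data positions = 0⊕1⊕0⊕0⊕1⊕1⊕0⊕0⊕1⊕0⊕1⊕1⊕0⊕1⊕0 = 1
p2 (pos 2,3,6,7,10,11,14,15,18,19,22,23,26,27,30,31): XOR of data positions = 0⊕1⊕0⊕0⊕1⊕0⊕0⊕0⊕1⊕1⊕1⊕1⊕0⊕0⊕0 = 0
p4 (pos 4,5,6,7,12,13,14,15,20,21,22,23,28,29,30,31): XOR of data positions = 1⊕1⊕0⊕0⊕1⊕0⊕0⊕0⊕0⊕1⊕1⊕1⊕1⊕0⊕0 = 1
p8 (pos 8,9,10,11,12,13,14,15,24,25,26,27,28,29,30,31): XOR of data positions = 0⊕0⊕1⊕0⊕1⊕0⊕0⊕1⊕1⊕1⊕0⊕1⊕1⊕0⊕0 = 1
p16 (pos 16,17,18,19,20,21,22,23,24,25,26,27,28,29,30,31): XOR of data positions = 0⊕0⊕1⊕0⊕0⊕1⊕1⊕1⊕1⊕1⊕0⊕1⊕1⊕0⊕0 = 0
Codeword: 1001110100101000001001111101100

1001110100101000001001111101100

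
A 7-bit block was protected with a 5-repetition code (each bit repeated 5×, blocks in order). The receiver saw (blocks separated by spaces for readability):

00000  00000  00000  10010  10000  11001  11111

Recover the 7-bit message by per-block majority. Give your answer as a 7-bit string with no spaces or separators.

0000011

Block 1 (00000): 0 ones → 0
Block 2 (00000): 0 ones → 0
Block 3 (00000): 0 ones → 0
Block 4 (10010): 2 ones → 0
Block 5 (10000): 1 one → 0
Block 6 (11001): 3 ones → 1
Block 7 (11111): 5 ones → 1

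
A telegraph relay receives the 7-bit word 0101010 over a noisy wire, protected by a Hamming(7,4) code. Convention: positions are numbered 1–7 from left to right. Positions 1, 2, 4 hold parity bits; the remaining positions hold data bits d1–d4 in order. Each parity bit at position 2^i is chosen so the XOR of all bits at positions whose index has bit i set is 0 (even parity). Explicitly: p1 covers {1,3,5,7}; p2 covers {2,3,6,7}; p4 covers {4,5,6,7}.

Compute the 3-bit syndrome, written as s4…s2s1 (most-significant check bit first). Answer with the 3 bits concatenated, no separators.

s1 (pos 1,3,5,7): 0⊕0⊕0⊕0 = 0
s2 (pos 2,3,6,7): 1⊕0⊕1⊕0 = 0
s4 (pos 4,5,6,7): 1⊕0⊕1⊕0 = 0
Syndrome s4…s1 = 000 → no error.

000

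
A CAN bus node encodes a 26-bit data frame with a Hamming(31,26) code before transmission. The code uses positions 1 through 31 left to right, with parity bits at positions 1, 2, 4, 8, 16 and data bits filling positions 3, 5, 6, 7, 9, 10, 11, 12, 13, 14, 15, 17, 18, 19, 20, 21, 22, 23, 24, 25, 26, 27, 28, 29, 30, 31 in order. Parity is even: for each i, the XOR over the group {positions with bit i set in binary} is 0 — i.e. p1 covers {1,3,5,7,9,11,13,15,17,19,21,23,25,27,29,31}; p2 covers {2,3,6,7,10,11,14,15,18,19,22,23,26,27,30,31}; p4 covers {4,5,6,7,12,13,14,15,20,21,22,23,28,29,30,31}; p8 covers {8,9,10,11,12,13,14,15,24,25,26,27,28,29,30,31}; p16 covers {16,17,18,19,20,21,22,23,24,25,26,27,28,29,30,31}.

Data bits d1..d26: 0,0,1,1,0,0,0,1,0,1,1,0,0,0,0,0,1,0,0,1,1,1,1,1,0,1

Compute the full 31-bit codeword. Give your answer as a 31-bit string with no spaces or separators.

0001011100010111000001001111101

Place data at non-parity positions: p1 p2 0 p4 0 1 1 p8 0 0 0 1 0 1 1 p16 0 0 0 0 0 1 0 0 1 1 1 1 1 0 1
p1 (pos 1,3,5,7,9,11,13,15,17,19,21,23,25,27,29,31): XOR of data positions = 0⊕0⊕1⊕0⊕0⊕0⊕1⊕0⊕0⊕0⊕0⊕1⊕1⊕1⊕1 = 0
p2 (pos 2,3,6,7,10,11,14,15,18,19,22,23,26,27,30,31): XOR of data positions = 0⊕1⊕1⊕0⊕0⊕1⊕1⊕0⊕0⊕1⊕0⊕1⊕1⊕0⊕1 = 0
p4 (pos 4,5,6,7,12,13,14,15,20,21,22,23,28,29,30,31): XOR of data positions = 0⊕1⊕1⊕1⊕0⊕1⊕1⊕0⊕0⊕1⊕0⊕1⊕1⊕0⊕1 = 1
p8 (pos 8,9,10,11,12,13,14,15,24,25,26,27,28,29,30,31): XOR of data positions = 0⊕0⊕0⊕1⊕0⊕1⊕1⊕0⊕1⊕1⊕1⊕1⊕1⊕0⊕1 = 1
p16 (pos 16,17,18,19,20,21,22,23,24,25,26,27,28,29,30,31): XOR of data positions = 0⊕0⊕0⊕0⊕0⊕1⊕0⊕0⊕1⊕1⊕1⊕1⊕1⊕0⊕1 = 1
Codeword: 0001011100010111000001001111101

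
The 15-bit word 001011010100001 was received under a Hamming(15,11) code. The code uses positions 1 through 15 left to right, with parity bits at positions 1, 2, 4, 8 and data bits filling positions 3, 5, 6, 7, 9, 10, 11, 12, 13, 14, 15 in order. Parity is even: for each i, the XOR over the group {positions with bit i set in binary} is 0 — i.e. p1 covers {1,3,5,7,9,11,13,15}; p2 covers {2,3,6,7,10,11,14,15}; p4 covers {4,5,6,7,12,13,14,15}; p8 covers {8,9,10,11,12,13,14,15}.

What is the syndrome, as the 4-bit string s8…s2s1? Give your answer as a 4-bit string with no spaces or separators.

1101

s1 (pos 1,3,5,7,9,11,13,15): 0⊕1⊕1⊕0⊕0⊕0⊕0⊕1 = 1
s2 (pos 2,3,6,7,10,11,14,15): 0⊕1⊕1⊕0⊕1⊕0⊕0⊕1 = 0
s4 (pos 4,5,6,7,12,13,14,15): 0⊕1⊕1⊕0⊕0⊕0⊕0⊕1 = 1
s8 (pos 8,9,10,11,12,13,14,15): 1⊕0⊕1⊕0⊕0⊕0⊕0⊕1 = 1
Syndrome s8…s1 = 1101 → error at position 13.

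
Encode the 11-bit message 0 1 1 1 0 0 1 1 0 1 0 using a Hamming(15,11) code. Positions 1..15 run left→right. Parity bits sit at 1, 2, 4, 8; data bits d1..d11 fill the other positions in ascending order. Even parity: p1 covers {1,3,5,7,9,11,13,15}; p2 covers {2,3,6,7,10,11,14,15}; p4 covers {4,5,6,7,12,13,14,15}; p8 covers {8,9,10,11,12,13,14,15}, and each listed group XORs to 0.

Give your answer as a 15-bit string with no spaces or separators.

Place data at non-parity positions: p1 p2 0 p4 1 1 1 p8 0 0 1 1 0 1 0
p1 (pos 1,3,5,7,9,11,13,15): XOR of data positions = 0⊕1⊕1⊕0⊕1⊕0⊕0 = 1
p2 (pos 2,3,6,7,10,11,14,15): XOR of data positions = 0⊕1⊕1⊕0⊕1⊕1⊕0 = 0
p4 (pos 4,5,6,7,12,13,14,15): XOR of data positions = 1⊕1⊕1⊕1⊕0⊕1⊕0 = 1
p8 (pos 8,9,10,11,12,13,14,15): XOR of data positions = 0⊕0⊕1⊕1⊕0⊕1⊕0 = 1
Codeword: 100111110011010

100111110011010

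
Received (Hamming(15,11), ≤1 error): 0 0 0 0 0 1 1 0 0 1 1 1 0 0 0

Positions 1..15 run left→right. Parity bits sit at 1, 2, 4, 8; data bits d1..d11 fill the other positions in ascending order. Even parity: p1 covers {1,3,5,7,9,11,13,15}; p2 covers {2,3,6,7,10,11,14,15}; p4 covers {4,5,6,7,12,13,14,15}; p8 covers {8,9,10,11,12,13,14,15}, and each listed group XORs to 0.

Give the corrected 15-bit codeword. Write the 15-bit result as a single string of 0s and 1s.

s1 (pos 1,3,5,7,9,11,13,15): 0⊕0⊕0⊕1⊕0⊕1⊕0⊕0 = 0
s2 (pos 2,3,6,7,10,11,14,15): 0⊕0⊕1⊕1⊕1⊕1⊕0⊕0 = 0
s4 (pos 4,5,6,7,12,13,14,15): 0⊕0⊕1⊕1⊕1⊕0⊕0⊕0 = 1
s8 (pos 8,9,10,11,12,13,14,15): 0⊕0⊕1⊕1⊕1⊕0⊕0⊕0 = 1
Syndrome s8…s1 = 1100 → error at position 12.
Flip position 12: 000001100111000 → 000001100110000

000001100110000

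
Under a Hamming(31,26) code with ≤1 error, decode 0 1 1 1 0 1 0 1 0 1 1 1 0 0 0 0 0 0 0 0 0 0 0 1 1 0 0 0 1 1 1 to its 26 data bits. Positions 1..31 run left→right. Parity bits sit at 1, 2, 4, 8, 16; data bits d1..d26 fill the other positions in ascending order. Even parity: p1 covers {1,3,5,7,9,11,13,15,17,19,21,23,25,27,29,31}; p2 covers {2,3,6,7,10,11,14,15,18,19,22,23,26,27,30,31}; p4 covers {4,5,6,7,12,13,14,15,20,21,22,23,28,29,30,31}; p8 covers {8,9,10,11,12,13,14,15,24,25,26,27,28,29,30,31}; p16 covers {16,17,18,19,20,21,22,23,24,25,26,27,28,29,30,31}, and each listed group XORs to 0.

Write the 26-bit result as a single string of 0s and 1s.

s1 (pos 1,3,5,7,9,11,13,15,17,19,21,23,25,27,29,31): 0⊕1⊕0⊕0⊕0⊕1⊕0⊕0⊕0⊕0⊕0⊕0⊕1⊕0⊕1⊕1 = 1
s2 (pos 2,3,6,7,10,11,14,15,18,19,22,23,26,27,30,31): 1⊕1⊕1⊕0⊕1⊕1⊕0⊕0⊕0⊕0⊕0⊕0⊕0⊕0⊕1⊕1 = 1
s4 (pos 4,5,6,7,12,13,14,15,20,21,22,23,28,29,30,31): 1⊕0⊕1⊕0⊕1⊕0⊕0⊕0⊕0⊕0⊕0⊕0⊕0⊕1⊕1⊕1 = 0
s8 (pos 8,9,10,11,12,13,14,15,24,25,26,27,28,29,30,31): 1⊕0⊕1⊕1⊕1⊕0⊕0⊕0⊕1⊕1⊕0⊕0⊕0⊕1⊕1⊕1 = 1
s16 (pos 16,17,18,19,20,21,22,23,24,25,26,27,28,29,30,31): 0⊕0⊕0⊕0⊕0⊕0⊕0⊕0⊕1⊕1⊕0⊕0⊕0⊕1⊕1⊕1 = 1
Syndrome s16…s1 = 11011 → error at position 27.
Flip position 27: 0111010101110000000000011000111 → 0111010101110000000000011010111
Read data bits from positions 3,5,6,7,9,10,11,12,13,14,15,17,18,19,20,21,22,23,24,25,26,27,28,29,30,31: 10100111000000000011010111

10100111000000000011010111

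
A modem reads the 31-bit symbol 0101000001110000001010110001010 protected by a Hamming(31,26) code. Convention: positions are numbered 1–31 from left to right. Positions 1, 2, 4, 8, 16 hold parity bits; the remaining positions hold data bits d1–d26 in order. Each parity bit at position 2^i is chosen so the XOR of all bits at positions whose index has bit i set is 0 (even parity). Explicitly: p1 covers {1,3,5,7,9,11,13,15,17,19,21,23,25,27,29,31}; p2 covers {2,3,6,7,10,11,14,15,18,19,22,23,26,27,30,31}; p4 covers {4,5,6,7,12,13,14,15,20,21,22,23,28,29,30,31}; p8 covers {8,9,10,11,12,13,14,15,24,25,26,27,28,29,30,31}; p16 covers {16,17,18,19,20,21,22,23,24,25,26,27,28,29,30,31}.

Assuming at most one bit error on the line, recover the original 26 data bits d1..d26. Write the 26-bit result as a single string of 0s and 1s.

s1 (pos 1,3,5,7,9,11,13,15,17,19,21,23,25,27,29,31): 0⊕0⊕0⊕0⊕0⊕1⊕0⊕0⊕0⊕1⊕1⊕1⊕0⊕0⊕0⊕0 = 0
s2 (pos 2,3,6,7,10,11,14,15,18,19,22,23,26,27,30,31): 1⊕0⊕0⊕0⊕1⊕1⊕0⊕0⊕0⊕1⊕0⊕1⊕0⊕0⊕1⊕0 = 0
s4 (pos 4,5,6,7,12,13,14,15,20,21,22,23,28,29,30,31): 1⊕0⊕0⊕0⊕1⊕0⊕0⊕0⊕0⊕1⊕0⊕1⊕1⊕0⊕1⊕0 = 0
s8 (pos 8,9,10,11,12,13,14,15,24,25,26,27,28,29,30,31): 0⊕0⊕1⊕1⊕1⊕0⊕0⊕0⊕1⊕0⊕0⊕0⊕1⊕0⊕1⊕0 = 0
s16 (pos 16,17,18,19,20,21,22,23,24,25,26,27,28,29,30,31): 0⊕0⊕0⊕1⊕0⊕1⊕0⊕1⊕1⊕0⊕0⊕0⊕1⊕0⊕1⊕0 = 0
Syndrome s16…s1 = 00000 → no error.
Read data bits from positions 3,5,6,7,9,10,11,12,13,14,15,17,18,19,20,21,22,23,24,25,26,27,28,29,30,31: 00000111000001010110001010

00000111000001010110001010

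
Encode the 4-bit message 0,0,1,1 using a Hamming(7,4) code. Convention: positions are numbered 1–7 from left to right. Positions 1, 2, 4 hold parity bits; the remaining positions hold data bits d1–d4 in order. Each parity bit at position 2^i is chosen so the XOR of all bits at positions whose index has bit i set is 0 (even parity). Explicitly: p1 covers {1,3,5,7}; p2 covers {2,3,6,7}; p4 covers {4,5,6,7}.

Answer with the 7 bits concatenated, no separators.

1000011

Place data at non-parity positions: p1 p2 0 p4 0 1 1
p1 (pos 1,3,5,7): XOR of data positions = 0⊕0⊕1 = 1
p2 (pos 2,3,6,7): XOR of data positions = 0⊕1⊕1 = 0
p4 (pos 4,5,6,7): XOR of data positions = 0⊕1⊕1 = 0
Codeword: 1000011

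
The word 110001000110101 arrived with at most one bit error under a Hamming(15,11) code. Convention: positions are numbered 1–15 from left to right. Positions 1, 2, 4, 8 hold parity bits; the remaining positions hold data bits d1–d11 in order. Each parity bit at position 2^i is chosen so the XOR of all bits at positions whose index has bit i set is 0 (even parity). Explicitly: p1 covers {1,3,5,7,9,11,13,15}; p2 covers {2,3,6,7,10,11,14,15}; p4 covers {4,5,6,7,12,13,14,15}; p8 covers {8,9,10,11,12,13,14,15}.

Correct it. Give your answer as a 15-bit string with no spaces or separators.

s1 (pos 1,3,5,7,9,11,13,15): 1⊕0⊕0⊕0⊕0⊕1⊕1⊕1 = 0
s2 (pos 2,3,6,7,10,11,14,15): 1⊕0⊕1⊕0⊕1⊕1⊕0⊕1 = 1
s4 (pos 4,5,6,7,12,13,14,15): 0⊕0⊕1⊕0⊕0⊕1⊕0⊕1 = 1
s8 (pos 8,9,10,11,12,13,14,15): 0⊕0⊕1⊕1⊕0⊕1⊕0⊕1 = 0
Syndrome s8…s1 = 0110 → error at position 6.
Flip position 6: 110001000110101 → 110000000110101

110000000110101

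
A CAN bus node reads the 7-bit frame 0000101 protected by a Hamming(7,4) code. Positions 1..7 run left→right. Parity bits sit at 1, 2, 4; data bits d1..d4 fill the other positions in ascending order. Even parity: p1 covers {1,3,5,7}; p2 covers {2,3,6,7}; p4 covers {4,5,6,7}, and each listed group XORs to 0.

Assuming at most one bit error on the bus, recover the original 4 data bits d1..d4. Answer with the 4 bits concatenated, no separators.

0101

s1 (pos 1,3,5,7): 0⊕0⊕1⊕1 = 0
s2 (pos 2,3,6,7): 0⊕0⊕0⊕1 = 1
s4 (pos 4,5,6,7): 0⊕1⊕0⊕1 = 0
Syndrome s4…s1 = 010 → error at position 2.
Flip position 2: 0000101 → 0100101
Read data bits from positions 3,5,6,7: 0101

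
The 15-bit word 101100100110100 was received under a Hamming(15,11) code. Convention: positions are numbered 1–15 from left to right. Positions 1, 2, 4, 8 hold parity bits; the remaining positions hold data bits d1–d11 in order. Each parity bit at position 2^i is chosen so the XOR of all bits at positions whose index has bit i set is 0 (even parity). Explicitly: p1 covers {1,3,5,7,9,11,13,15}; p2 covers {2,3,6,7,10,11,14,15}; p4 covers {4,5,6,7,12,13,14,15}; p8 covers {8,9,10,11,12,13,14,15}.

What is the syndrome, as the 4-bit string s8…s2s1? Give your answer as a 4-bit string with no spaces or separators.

s1 (pos 1,3,5,7,9,11,13,15): 1⊕1⊕0⊕1⊕0⊕1⊕1⊕0 = 1
s2 (pos 2,3,6,7,10,11,14,15): 0⊕1⊕0⊕1⊕1⊕1⊕0⊕0 = 0
s4 (pos 4,5,6,7,12,13,14,15): 1⊕0⊕0⊕1⊕0⊕1⊕0⊕0 = 1
s8 (pos 8,9,10,11,12,13,14,15): 0⊕0⊕1⊕1⊕0⊕1⊕0⊕0 = 1
Syndrome s8…s1 = 1101 → error at position 13.

1101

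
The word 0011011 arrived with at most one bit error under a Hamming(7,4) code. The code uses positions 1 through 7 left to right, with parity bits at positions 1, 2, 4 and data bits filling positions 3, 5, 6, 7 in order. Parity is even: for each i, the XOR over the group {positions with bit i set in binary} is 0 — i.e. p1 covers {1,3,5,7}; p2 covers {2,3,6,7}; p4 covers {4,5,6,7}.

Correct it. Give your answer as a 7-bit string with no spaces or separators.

s1 (pos 1,3,5,7): 0⊕1⊕0⊕1 = 0
s2 (pos 2,3,6,7): 0⊕1⊕1⊕1 = 1
s4 (pos 4,5,6,7): 1⊕0⊕1⊕1 = 1
Syndrome s4…s1 = 110 → error at position 6.
Flip position 6: 0011011 → 0011001

0011001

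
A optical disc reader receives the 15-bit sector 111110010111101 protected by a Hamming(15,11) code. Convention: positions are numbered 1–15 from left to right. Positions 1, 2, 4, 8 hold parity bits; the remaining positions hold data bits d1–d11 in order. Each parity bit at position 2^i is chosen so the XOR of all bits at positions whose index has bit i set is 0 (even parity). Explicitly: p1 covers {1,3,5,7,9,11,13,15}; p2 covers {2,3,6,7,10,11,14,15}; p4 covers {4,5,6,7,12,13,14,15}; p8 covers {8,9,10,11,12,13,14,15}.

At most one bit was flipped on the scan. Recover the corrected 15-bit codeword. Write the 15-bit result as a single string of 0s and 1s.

111111010111101

s1 (pos 1,3,5,7,9,11,13,15): 1⊕1⊕1⊕0⊕0⊕1⊕1⊕1 = 0
s2 (pos 2,3,6,7,10,11,14,15): 1⊕1⊕0⊕0⊕1⊕1⊕0⊕1 = 1
s4 (pos 4,5,6,7,12,13,14,15): 1⊕1⊕0⊕0⊕1⊕1⊕0⊕1 = 1
s8 (pos 8,9,10,11,12,13,14,15): 1⊕0⊕1⊕1⊕1⊕1⊕0⊕1 = 0
Syndrome s8…s1 = 0110 → error at position 6.
Flip position 6: 111110010111101 → 111111010111101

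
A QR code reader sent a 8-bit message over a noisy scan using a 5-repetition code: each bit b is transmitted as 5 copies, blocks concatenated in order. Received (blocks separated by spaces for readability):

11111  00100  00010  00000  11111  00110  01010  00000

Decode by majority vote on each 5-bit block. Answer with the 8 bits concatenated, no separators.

Block 1 (11111): 5 ones → 1
Block 2 (00100): 1 one → 0
Block 3 (00010): 1 one → 0
Block 4 (00000): 0 ones → 0
Block 5 (11111): 5 ones → 1
Block 6 (00110): 2 ones → 0
Block 7 (01010): 2 ones → 0
Block 8 (00000): 0 ones → 0

10001000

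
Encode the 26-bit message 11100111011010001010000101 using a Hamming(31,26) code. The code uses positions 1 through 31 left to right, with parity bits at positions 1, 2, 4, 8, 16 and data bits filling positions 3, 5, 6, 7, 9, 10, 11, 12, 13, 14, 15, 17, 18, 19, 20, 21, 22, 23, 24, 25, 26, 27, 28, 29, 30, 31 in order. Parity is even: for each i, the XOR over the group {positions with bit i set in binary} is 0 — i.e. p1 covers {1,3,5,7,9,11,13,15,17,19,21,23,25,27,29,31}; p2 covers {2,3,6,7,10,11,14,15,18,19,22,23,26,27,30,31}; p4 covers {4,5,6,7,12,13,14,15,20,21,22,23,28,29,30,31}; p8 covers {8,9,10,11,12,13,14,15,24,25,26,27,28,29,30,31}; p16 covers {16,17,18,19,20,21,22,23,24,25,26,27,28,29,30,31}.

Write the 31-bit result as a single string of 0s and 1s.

Place data at non-parity positions: p1 p2 1 p4 1 1 0 p8 0 1 1 1 0 1 1 p16 0 1 0 0 0 1 0 1 0 0 0 0 1 0 1
p1 (pos 1,3,5,7,9,11,13,15,17,19,21,23,25,27,29,31): XOR of data positions = 1⊕1⊕0⊕0⊕1⊕0⊕1⊕0⊕0⊕0⊕0⊕0⊕0⊕1⊕1 = 0
p2 (pos 2,3,6,7,10,11,14,15,18,19,22,23,26,27,30,31): XOR of data positions = 1⊕1⊕0⊕1⊕1⊕1⊕1⊕1⊕0⊕1⊕0⊕0⊕0⊕0⊕1 = 1
p4 (pos 4,5,6,7,12,13,14,15,20,21,22,23,28,29,30,31): XOR of data positions = 1⊕1⊕0⊕1⊕0⊕1⊕1⊕0⊕0⊕1⊕0⊕0⊕1⊕0⊕1 = 0
p8 (pos 8,9,10,11,12,13,14,15,24,25,26,27,28,29,30,31): XOR of data positions = 0⊕1⊕1⊕1⊕0⊕1⊕1⊕1⊕0⊕0⊕0⊕0⊕1⊕0⊕1 = 0
p16 (pos 16,17,18,19,20,21,22,23,24,25,26,27,28,29,30,31): XOR of data positions = 0⊕1⊕0⊕0⊕0⊕1⊕0⊕1⊕0⊕0⊕0⊕0⊕1⊕0⊕1 = 1
Codeword: 0110110001110111010001010000101

0110110001110111010001010000101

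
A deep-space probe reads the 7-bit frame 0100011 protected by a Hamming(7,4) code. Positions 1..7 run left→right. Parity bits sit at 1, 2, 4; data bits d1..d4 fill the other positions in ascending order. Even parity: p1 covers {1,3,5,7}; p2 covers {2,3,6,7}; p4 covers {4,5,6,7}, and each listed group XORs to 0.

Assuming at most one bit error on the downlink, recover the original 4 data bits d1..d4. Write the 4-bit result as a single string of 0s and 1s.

s1 (pos 1,3,5,7): 0⊕0⊕0⊕1 = 1
s2 (pos 2,3,6,7): 1⊕0⊕1⊕1 = 1
s4 (pos 4,5,6,7): 0⊕0⊕1⊕1 = 0
Syndrome s4…s1 = 011 → error at position 3.
Flip position 3: 0100011 → 0110011
Read data bits from positions 3,5,6,7: 1011

1011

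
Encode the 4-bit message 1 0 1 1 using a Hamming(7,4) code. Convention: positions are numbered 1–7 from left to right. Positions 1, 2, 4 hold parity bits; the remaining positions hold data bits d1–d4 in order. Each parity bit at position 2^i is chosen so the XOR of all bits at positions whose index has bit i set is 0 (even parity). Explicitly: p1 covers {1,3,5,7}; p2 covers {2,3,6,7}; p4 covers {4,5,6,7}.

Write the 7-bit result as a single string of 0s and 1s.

0110011

Place data at non-parity positions: p1 p2 1 p4 0 1 1
p1 (pos 1,3,5,7): XOR of data positions = 1⊕0⊕1 = 0
p2 (pos 2,3,6,7): XOR of data positions = 1⊕1⊕1 = 1
p4 (pos 4,5,6,7): XOR of data positions = 0⊕1⊕1 = 0
Codeword: 0110011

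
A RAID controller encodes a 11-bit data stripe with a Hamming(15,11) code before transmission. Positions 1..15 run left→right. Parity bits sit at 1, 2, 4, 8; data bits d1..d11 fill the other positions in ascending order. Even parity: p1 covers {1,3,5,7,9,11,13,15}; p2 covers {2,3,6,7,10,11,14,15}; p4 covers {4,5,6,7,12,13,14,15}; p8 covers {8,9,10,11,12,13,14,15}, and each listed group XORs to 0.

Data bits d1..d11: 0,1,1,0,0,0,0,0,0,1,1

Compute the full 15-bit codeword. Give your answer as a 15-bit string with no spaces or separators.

010011000000011

Place data at non-parity positions: p1 p2 0 p4 1 1 0 p8 0 0 0 0 0 1 1
p1 (pos 1,3,5,7,9,11,13,15): XOR of data positions = 0⊕1⊕0⊕0⊕0⊕0⊕1 = 0
p2 (pos 2,3,6,7,10,11,14,15): XOR of data positions = 0⊕1⊕0⊕0⊕0⊕1⊕1 = 1
p4 (pos 4,5,6,7,12,13,14,15): XOR of data positions = 1⊕1⊕0⊕0⊕0⊕1⊕1 = 0
p8 (pos 8,9,10,11,12,13,14,15): XOR of data positions = 0⊕0⊕0⊕0⊕0⊕1⊕1 = 0
Codeword: 010011000000011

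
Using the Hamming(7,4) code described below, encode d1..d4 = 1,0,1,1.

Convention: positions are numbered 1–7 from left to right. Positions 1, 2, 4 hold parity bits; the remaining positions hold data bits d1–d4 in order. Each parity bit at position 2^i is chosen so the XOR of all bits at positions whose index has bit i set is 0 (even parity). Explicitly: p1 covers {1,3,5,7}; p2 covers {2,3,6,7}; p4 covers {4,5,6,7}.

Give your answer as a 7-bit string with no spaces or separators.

0110011

Place data at non-parity positions: p1 p2 1 p4 0 1 1
p1 (pos 1,3,5,7): XOR of data positions = 1⊕0⊕1 = 0
p2 (pos 2,3,6,7): XOR of data positions = 1⊕1⊕1 = 1
p4 (pos 4,5,6,7): XOR of data positions = 0⊕1⊕1 = 0
Codeword: 0110011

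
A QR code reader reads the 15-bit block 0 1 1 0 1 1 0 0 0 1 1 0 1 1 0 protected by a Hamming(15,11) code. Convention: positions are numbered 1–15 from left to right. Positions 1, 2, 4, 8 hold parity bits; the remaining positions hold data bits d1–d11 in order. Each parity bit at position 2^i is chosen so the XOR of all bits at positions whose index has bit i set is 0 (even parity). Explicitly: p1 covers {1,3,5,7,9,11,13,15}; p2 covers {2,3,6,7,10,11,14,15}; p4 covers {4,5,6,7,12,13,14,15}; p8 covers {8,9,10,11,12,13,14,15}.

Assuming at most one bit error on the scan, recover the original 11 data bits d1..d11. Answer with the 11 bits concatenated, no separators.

s1 (pos 1,3,5,7,9,11,13,15): 0⊕1⊕1⊕0⊕0⊕1⊕1⊕0 = 0
s2 (pos 2,3,6,7,10,11,14,15): 1⊕1⊕1⊕0⊕1⊕1⊕1⊕0 = 0
s4 (pos 4,5,6,7,12,13,14,15): 0⊕1⊕1⊕0⊕0⊕1⊕1⊕0 = 0
s8 (pos 8,9,10,11,12,13,14,15): 0⊕0⊕1⊕1⊕0⊕1⊕1⊕0 = 0
Syndrome s8…s1 = 0000 → no error.
Read data bits from positions 3,5,6,7,9,10,11,12,13,14,15: 11100110110

11100110110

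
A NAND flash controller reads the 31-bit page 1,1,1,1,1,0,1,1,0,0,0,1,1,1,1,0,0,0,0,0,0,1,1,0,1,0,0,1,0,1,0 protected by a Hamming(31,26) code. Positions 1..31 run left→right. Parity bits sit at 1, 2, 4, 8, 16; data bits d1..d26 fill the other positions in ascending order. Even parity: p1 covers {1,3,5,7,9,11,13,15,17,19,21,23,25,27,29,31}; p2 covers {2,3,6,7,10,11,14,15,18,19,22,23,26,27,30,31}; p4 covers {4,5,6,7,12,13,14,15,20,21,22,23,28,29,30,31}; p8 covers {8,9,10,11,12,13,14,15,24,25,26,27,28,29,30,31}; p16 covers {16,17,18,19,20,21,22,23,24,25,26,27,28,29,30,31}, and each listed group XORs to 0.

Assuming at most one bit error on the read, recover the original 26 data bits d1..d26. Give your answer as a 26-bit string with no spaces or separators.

s1 (pos 1,3,5,7,9,11,13,15,17,19,21,23,25,27,29,31): 1⊕1⊕1⊕1⊕0⊕0⊕1⊕1⊕0⊕0⊕0⊕1⊕1⊕0⊕0⊕0 = 0
s2 (pos 2,3,6,7,10,11,14,15,18,19,22,23,26,27,30,31): 1⊕1⊕0⊕1⊕0⊕0⊕1⊕1⊕0⊕0⊕1⊕1⊕0⊕0⊕1⊕0 = 0
s4 (pos 4,5,6,7,12,13,14,15,20,21,22,23,28,29,30,31): 1⊕1⊕0⊕1⊕1⊕1⊕1⊕1⊕0⊕0⊕1⊕1⊕1⊕0⊕1⊕0 = 1
s8 (pos 8,9,10,11,12,13,14,15,24,25,26,27,28,29,30,31): 1⊕0⊕0⊕0⊕1⊕1⊕1⊕1⊕0⊕1⊕0⊕0⊕1⊕0⊕1⊕0 = 0
s16 (pos 16,17,18,19,20,21,22,23,24,25,26,27,28,29,30,31): 0⊕0⊕0⊕0⊕0⊕0⊕1⊕1⊕0⊕1⊕0⊕0⊕1⊕0⊕1⊕0 = 1
Syndrome s16…s1 = 10100 → error at position 20.
Flip position 20: 1111101100011110000001101001010 → 1111101100011110000101101001010
Read data bits from positions 3,5,6,7,9,10,11,12,13,14,15,17,18,19,20,21,22,23,24,25,26,27,28,29,30,31: 11010001111000101101001010

11010001111000101101001010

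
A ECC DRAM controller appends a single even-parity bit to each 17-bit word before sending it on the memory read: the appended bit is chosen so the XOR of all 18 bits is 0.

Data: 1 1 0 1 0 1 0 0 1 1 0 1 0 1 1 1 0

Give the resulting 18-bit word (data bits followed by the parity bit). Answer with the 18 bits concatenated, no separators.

XOR of the 17 data bits: 1⊕1⊕0⊕1⊕0⊕1⊕0⊕0⊕1⊕1⊕0⊕1⊕0⊕1⊕1⊕1⊕0 = 0
Parity bit = 0 (so all 18 bits XOR to 0).

110101001101011100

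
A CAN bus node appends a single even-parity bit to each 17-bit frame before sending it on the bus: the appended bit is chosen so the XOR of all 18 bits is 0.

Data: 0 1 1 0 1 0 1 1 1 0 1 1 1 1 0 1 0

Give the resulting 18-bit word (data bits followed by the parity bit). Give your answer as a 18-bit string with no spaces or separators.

011010111011110101

XOR of the 17 data bits: 0⊕1⊕1⊕0⊕1⊕0⊕1⊕1⊕1⊕0⊕1⊕1⊕1⊕1⊕0⊕1⊕0 = 1
Parity bit = 1 (so all 18 bits XOR to 0).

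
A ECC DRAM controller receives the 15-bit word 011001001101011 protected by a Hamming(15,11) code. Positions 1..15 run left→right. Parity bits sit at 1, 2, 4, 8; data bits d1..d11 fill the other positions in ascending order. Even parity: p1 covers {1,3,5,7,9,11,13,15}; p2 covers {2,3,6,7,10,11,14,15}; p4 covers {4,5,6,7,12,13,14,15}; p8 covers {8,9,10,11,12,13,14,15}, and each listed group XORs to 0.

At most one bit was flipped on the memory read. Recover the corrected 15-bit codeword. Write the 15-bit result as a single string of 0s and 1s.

011001000101011

s1 (pos 1,3,5,7,9,11,13,15): 0⊕1⊕0⊕0⊕1⊕0⊕0⊕1 = 1
s2 (pos 2,3,6,7,10,11,14,15): 1⊕1⊕1⊕0⊕1⊕0⊕1⊕1 = 0
s4 (pos 4,5,6,7,12,13,14,15): 0⊕0⊕1⊕0⊕1⊕0⊕1⊕1 = 0
s8 (pos 8,9,10,11,12,13,14,15): 0⊕1⊕1⊕0⊕1⊕0⊕1⊕1 = 1
Syndrome s8…s1 = 1001 → error at position 9.
Flip position 9: 011001001101011 → 011001000101011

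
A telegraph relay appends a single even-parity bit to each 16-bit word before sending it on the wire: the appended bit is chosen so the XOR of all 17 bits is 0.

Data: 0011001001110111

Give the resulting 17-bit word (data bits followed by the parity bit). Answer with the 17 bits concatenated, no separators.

00110010011101111

XOR of the 16 data bits: 0⊕0⊕1⊕1⊕0⊕0⊕1⊕0⊕0⊕1⊕1⊕1⊕0⊕1⊕1⊕1 = 1
Parity bit = 1 (so all 17 bits XOR to 0).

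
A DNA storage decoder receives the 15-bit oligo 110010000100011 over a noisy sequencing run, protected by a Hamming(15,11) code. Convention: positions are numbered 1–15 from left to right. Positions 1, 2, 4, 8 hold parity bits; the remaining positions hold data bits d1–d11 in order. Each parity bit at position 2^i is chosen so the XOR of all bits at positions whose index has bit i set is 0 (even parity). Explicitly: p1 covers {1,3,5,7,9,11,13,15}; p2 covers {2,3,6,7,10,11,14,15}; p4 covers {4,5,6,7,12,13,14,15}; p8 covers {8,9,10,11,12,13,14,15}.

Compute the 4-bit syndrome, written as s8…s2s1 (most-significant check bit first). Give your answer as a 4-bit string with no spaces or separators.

1101

s1 (pos 1,3,5,7,9,11,13,15): 1⊕0⊕1⊕0⊕0⊕0⊕0⊕1 = 1
s2 (pos 2,3,6,7,10,11,14,15): 1⊕0⊕0⊕0⊕1⊕0⊕1⊕1 = 0
s4 (pos 4,5,6,7,12,13,14,15): 0⊕1⊕0⊕0⊕0⊕0⊕1⊕1 = 1
s8 (pos 8,9,10,11,12,13,14,15): 0⊕0⊕1⊕0⊕0⊕0⊕1⊕1 = 1
Syndrome s8…s1 = 1101 → error at position 13.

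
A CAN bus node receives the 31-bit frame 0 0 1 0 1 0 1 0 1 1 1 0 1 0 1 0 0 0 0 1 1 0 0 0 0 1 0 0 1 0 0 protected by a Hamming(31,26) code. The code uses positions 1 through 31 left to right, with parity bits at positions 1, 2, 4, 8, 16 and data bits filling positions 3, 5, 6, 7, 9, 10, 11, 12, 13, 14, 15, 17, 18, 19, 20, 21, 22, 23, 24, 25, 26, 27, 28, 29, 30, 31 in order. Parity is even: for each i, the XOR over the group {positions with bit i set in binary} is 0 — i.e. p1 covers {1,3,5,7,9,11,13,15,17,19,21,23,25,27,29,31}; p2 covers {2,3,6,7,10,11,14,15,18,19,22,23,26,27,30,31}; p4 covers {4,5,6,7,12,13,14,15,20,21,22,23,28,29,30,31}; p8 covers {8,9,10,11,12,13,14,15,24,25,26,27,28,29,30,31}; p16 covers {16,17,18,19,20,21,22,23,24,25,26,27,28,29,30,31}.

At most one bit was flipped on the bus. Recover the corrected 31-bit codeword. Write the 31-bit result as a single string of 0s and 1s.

0010101011100010000110000100100

s1 (pos 1,3,5,7,9,11,13,15,17,19,21,23,25,27,29,31): 0⊕1⊕1⊕1⊕1⊕1⊕1⊕1⊕0⊕0⊕1⊕0⊕0⊕0⊕1⊕0 = 1
s2 (pos 2,3,6,7,10,11,14,15,18,19,22,23,26,27,30,31): 0⊕1⊕0⊕1⊕1⊕1⊕0⊕1⊕0⊕0⊕0⊕0⊕1⊕0⊕0⊕0 = 0
s4 (pos 4,5,6,7,12,13,14,15,20,21,22,23,28,29,30,31): 0⊕1⊕0⊕1⊕0⊕1⊕0⊕1⊕1⊕1⊕0⊕0⊕0⊕1⊕0⊕0 = 1
s8 (pos 8,9,10,11,12,13,14,15,24,25,26,27,28,29,30,31): 0⊕1⊕1⊕1⊕0⊕1⊕0⊕1⊕0⊕0⊕1⊕0⊕0⊕1⊕0⊕0 = 1
s16 (pos 16,17,18,19,20,21,22,23,24,25,26,27,28,29,30,31): 0⊕0⊕0⊕0⊕1⊕1⊕0⊕0⊕0⊕0⊕1⊕0⊕0⊕1⊕0⊕0 = 0
Syndrome s16…s1 = 01101 → error at position 13.
Flip position 13: 0010101011101010000110000100100 → 0010101011100010000110000100100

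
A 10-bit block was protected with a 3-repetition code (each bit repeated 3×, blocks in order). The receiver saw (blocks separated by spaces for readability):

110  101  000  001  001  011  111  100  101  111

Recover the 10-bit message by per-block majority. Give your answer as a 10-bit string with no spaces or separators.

1100011011

Block 1 (110): 2 ones → 1
Block 2 (101): 2 ones → 1
Block 3 (000): 0 ones → 0
Block 4 (001): 1 one → 0
Block 5 (001): 1 one → 0
Block 6 (011): 2 ones → 1
Block 7 (111): 3 ones → 1
Block 8 (100): 1 one → 0
Block 9 (101): 2 ones → 1
Block 10 (111): 3 ones → 1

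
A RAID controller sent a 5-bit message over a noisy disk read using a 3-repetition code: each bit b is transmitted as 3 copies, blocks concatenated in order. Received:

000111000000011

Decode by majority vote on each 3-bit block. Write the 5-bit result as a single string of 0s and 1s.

Block 1 (000): 0 ones → 0
Block 2 (111): 3 ones → 1
Block 3 (000): 0 ones → 0
Block 4 (000): 0 ones → 0
Block 5 (011): 2 ones → 1

01001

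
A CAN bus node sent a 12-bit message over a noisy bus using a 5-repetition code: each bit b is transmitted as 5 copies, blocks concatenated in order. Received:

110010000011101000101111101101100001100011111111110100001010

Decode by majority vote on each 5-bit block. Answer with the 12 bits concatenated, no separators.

Block 1 (11001): 3 ones → 1
Block 2 (00000): 0 ones → 0
Block 3 (11101): 4 ones → 1
Block 4 (00010): 1 one → 0
Block 5 (11111): 5 ones → 1
Block 6 (01101): 3 ones → 1
Block 7 (10000): 1 one → 0
Block 8 (11000): 2 ones → 0
Block 9 (11111): 5 ones → 1
Block 10 (11111): 5 ones → 1
Block 11 (01000): 1 one → 0
Block 12 (01010): 2 ones → 0

101011001100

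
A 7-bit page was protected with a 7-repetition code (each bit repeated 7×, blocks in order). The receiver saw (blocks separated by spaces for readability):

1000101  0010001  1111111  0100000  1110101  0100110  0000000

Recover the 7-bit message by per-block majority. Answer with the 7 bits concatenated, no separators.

Block 1 (1000101): 3 ones → 0
Block 2 (0010001): 2 ones → 0
Block 3 (1111111): 7 ones → 1
Block 4 (0100000): 1 one → 0
Block 5 (1110101): 5 ones → 1
Block 6 (0100110): 3 ones → 0
Block 7 (0000000): 0 ones → 0

0010100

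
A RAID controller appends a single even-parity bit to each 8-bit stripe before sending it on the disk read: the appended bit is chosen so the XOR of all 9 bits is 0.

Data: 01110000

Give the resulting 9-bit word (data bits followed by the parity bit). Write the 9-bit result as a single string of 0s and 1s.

011100001

XOR of the 8 data bits: 0⊕1⊕1⊕1⊕0⊕0⊕0⊕0 = 1
Parity bit = 1 (so all 9 bits XOR to 0).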